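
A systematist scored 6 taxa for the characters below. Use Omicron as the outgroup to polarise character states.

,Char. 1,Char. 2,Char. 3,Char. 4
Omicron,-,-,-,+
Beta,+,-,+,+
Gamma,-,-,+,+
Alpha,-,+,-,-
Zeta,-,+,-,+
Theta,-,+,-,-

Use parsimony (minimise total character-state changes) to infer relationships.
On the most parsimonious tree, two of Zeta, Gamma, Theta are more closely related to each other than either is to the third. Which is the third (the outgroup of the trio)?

Character polarity is set by the outgroup: the derived state is whichever differs from the outgroup's state, so for Char. 4 the derived state is '-', and for the remaining characters it is '+'.
Char. 1 (derived state '+') is unique to Beta (autapomorphy; uninformative for grouping).
Only Alpha, Theta, and Zeta show the derived state '+' for Char. 2, supporting them as a clade.
Char. 3 (derived state '+') is shared by Beta and Gamma — a synapomorphy uniting that clade.
Only Alpha and Theta show the derived state '-' for Char. 4, supporting them as a clade.
Most parsimonious ingroup topology: ((Beta,Gamma),((Alpha,Theta),Zeta)).
Zeta and Theta share a more recent common ancestor with each other than either does with Gamma, so Gamma is the least closely related of the three.

Gamma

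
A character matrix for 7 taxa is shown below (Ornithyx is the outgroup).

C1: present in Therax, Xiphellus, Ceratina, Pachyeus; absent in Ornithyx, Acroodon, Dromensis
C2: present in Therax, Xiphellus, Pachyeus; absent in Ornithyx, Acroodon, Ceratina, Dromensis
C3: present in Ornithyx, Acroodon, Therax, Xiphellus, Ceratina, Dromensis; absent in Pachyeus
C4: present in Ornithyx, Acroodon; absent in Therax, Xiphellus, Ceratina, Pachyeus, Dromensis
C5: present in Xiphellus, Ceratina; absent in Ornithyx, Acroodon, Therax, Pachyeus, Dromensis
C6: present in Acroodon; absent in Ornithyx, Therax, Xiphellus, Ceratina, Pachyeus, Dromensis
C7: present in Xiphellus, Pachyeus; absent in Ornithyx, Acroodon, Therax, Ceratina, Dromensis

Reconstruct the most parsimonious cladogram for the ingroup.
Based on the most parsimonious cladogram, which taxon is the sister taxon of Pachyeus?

Xiphellus

Character polarity is set by the outgroup: the derived state is whichever differs from the outgroup's state, so for C3, C4 the derived state is 'absent', and for the remaining characters it is 'present'.
Only Ceratina, Pachyeus, Therax, and Xiphellus show the derived state 'present' for C1, supporting them as a clade.
Only Pachyeus, Therax, and Xiphellus show the derived state 'present' for C2, supporting them as a clade.
C3: derived state 'absent' in Pachyeus only — an autapomorphy, so it tells us nothing about relationships among taxa.
C4: derived state 'absent' in Ceratina, Dromensis, Pachyeus, Therax, and Xiphellus only — synapomorphy for {Ceratina, Dromensis, Pachyeus, Therax, Xiphellus}.
C5 groups Ceratina and Xiphellus, which is incompatible with the clades supported by the remaining characters; treating it as convergent (homoplasy) costs fewer steps than any alternative tree.
C6: derived state 'present' in Acroodon only — an autapomorphy, so it tells us nothing about relationships among taxa.
Only Pachyeus and Xiphellus show the derived state 'present' for C7, supporting them as a clade.
Most parsimonious ingroup topology: (Acroodon,(((Therax,(Xiphellus,Pachyeus)),Ceratina),Dromensis)).
Pachyeus and Xiphellus form a cherry on this tree, so they are sister taxa.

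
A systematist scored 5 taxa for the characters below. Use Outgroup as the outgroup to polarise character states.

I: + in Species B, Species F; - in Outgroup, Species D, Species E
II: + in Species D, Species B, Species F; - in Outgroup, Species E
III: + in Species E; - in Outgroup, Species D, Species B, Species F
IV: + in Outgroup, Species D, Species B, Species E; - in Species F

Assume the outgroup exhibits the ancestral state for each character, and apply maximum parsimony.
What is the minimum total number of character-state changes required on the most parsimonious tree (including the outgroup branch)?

Character polarity is set by the outgroup: the derived state is whichever differs from the outgroup's state, so for IV the derived state is '-', and for the remaining characters it is '+'.
I (derived state '+') is shared by Species B and Species F — a synapomorphy uniting that clade.
Only Species B, Species D, and Species F show the derived state '+' for II, supporting them as a clade.
III (derived state '+') is unique to Species E (autapomorphy; uninformative for grouping).
IV: derived state '-' in Species F only — an autapomorphy, so it tells us nothing about relationships among taxa.
Most parsimonious ingroup topology: ((Species D,(Species B,Species F)),Species E).
Changes per character on this tree: I: 1; II: 1; III: 1; IV: 1.
Total = 4.

4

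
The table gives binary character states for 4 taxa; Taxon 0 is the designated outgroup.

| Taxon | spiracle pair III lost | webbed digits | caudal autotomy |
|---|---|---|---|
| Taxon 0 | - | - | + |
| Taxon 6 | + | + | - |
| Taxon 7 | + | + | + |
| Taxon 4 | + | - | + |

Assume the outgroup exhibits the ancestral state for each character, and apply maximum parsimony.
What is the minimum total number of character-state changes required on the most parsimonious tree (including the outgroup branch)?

Character polarity is set by the outgroup: the derived state is whichever differs from the outgroup's state, so for caudal autotomy the derived state is '-', and for the remaining characters it is '+'.
All ingroup taxa share the derived state '+' for spiracle pair III lost; it defines the ingroup but does not resolve relationships within it.
webbed digits (derived state '+') is shared by Taxon 6 and Taxon 7 — a synapomorphy uniting that clade.
caudal autotomy: derived state '-' in Taxon 6 only — an autapomorphy, so it tells us nothing about relationships among taxa.
Most parsimonious ingroup topology: ((Taxon 6,Taxon 7),Taxon 4).
Changes per character on this tree: spiracle pair III lost: 1; webbed digits: 1; caudal autotomy: 1.
Total = 3.

3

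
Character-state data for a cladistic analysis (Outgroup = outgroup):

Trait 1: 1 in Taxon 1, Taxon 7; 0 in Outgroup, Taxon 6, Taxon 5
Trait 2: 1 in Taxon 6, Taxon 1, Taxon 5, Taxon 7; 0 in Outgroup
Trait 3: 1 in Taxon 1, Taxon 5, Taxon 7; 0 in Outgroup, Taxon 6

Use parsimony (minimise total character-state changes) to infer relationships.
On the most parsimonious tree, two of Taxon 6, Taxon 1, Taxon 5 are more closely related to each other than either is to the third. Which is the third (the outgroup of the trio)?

The outgroup has state '0' for every character, so '1' is the derived state throughout.
Trait 1 (derived state '1') is shared by Taxon 1 and Taxon 7 — a synapomorphy uniting that clade.
All ingroup taxa share the derived state '1' for Trait 2; it defines the ingroup but does not resolve relationships within it.
Trait 3 (derived state '1') is shared by Taxon 1, Taxon 5, and Taxon 7 — a synapomorphy uniting that clade.
Most parsimonious ingroup topology: (Taxon 6,((Taxon 1,Taxon 7),Taxon 5)).
Taxon 1 and Taxon 5 share a more recent common ancestor with each other than either does with Taxon 6, so Taxon 6 is the least closely related of the three.

Taxon 6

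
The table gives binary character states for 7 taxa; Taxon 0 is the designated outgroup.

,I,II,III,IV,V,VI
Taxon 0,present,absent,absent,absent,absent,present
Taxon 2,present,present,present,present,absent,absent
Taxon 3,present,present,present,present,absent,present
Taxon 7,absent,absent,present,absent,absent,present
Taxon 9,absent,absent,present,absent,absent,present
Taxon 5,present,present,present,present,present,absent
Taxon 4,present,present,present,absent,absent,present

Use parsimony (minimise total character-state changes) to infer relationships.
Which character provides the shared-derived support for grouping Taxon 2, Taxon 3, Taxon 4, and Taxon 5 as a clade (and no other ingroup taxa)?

II

Character polarity is set by the outgroup: the derived state is whichever differs from the outgroup's state, so for I, VI the derived state is 'absent', and for the remaining characters it is 'present'.
I: derived state 'absent' in Taxon 7 and Taxon 9 only — synapomorphy for {Taxon 7, Taxon 9}.
II (derived state 'present') is shared by Taxon 2, Taxon 3, Taxon 4, and Taxon 5 — a synapomorphy uniting that clade.
III (derived state 'present') is shared by all ingroup taxa — unites the whole ingroup.
IV: derived state 'present' in Taxon 2, Taxon 3, and Taxon 5 only — synapomorphy for {Taxon 2, Taxon 3, Taxon 5}.
V: derived state 'present' in Taxon 5 only — an autapomorphy, so it tells us nothing about relationships among taxa.
VI: derived state 'absent' in Taxon 2 and Taxon 5 only — synapomorphy for {Taxon 2, Taxon 5}.
Most parsimonious ingroup topology: ((((Taxon 2,Taxon 5),Taxon 3),Taxon 4),(Taxon 7,Taxon 9)).
The clade {Taxon 2, Taxon 3, Taxon 4, Taxon 5} is supported by II: its derived state 'present' occurs in exactly those taxa and in no other taxon (including the outgroup).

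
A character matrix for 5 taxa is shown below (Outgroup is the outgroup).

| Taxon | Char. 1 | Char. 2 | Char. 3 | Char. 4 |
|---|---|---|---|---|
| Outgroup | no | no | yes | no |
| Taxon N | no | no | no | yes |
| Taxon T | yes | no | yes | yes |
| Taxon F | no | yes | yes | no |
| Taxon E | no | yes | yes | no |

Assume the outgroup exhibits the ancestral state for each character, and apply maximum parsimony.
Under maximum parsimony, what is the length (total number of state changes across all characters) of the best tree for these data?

4

Character polarity is set by the outgroup: the derived state is whichever differs from the outgroup's state, so for Char. 3 the derived state is 'no', and for the remaining characters it is 'yes'.
Char. 1 (derived state 'yes') is unique to Taxon T (autapomorphy; uninformative for grouping).
Char. 2: derived state 'yes' in Taxon E and Taxon F only — synapomorphy for {Taxon E, Taxon F}.
Char. 3 (derived state 'no') is unique to Taxon N (autapomorphy; uninformative for grouping).
Only Taxon N and Taxon T show the derived state 'yes' for Char. 4, supporting them as a clade.
Most parsimonious ingroup topology: ((Taxon N,Taxon T),(Taxon F,Taxon E)).
Changes per character on this tree: Char. 1: 1; Char. 2: 1; Char. 3: 1; Char. 4: 1.
Total = 4.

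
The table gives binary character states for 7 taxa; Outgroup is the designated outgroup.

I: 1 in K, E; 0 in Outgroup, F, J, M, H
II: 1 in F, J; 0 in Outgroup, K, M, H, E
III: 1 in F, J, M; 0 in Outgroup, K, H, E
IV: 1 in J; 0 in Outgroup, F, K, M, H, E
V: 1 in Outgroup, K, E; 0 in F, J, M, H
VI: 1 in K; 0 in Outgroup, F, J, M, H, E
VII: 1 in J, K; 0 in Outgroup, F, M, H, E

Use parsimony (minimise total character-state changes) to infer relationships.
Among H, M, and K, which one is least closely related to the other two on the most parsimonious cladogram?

Character polarity is set by the outgroup: the derived state is whichever differs from the outgroup's state, so for V the derived state is '0', and for the remaining characters it is '1'.
I: derived state '1' in E and K only — synapomorphy for {E, K}.
II (derived state '1') is shared by F and J — a synapomorphy uniting that clade.
III (derived state '1') is shared by F, J, and M — a synapomorphy uniting that clade.
IV (derived state '1') is unique to J (autapomorphy; uninformative for grouping).
V: derived state '0' in F, H, J, and M only — synapomorphy for {F, H, J, M}.
VI (derived state '1') is unique to K (autapomorphy; uninformative for grouping).
VII groups J and K, which is incompatible with the clades supported by the remaining characters; treating it as convergent (homoplasy) costs fewer steps than any alternative tree.
Most parsimonious ingroup topology: ((((F,J),M),H),(K,E)).
M and H share a more recent common ancestor with each other than either does with K, so K is the least closely related of the three.

K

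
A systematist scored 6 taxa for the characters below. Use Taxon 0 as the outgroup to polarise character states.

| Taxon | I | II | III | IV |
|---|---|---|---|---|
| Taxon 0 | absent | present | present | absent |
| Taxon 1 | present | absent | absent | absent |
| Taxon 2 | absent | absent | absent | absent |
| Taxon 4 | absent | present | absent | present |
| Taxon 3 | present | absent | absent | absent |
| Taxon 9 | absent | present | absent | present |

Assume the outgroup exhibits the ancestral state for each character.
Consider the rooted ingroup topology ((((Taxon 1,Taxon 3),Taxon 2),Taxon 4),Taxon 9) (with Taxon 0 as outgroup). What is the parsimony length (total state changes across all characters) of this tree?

5

Map each character onto ((((Taxon 1,Taxon 3),Taxon 2),Taxon 4),Taxon 9) (rooted by Taxon 0) and count the minimum state changes it requires (Fitch parsimony):
I: 1; II: 1; III: 1; IV: 2.
Total tree length = 5.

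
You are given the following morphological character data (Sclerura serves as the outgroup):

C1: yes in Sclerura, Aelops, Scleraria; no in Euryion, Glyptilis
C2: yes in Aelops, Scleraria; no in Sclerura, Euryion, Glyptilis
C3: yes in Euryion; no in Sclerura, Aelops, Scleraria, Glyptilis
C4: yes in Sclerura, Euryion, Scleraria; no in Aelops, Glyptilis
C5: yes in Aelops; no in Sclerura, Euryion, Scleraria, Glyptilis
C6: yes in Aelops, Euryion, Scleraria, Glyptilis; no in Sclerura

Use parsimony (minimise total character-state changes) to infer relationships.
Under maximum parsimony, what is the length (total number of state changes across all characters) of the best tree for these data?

7

Character polarity is set by the outgroup: the derived state is whichever differs from the outgroup's state, so for C1, C4 the derived state is 'no', and for the remaining characters it is 'yes'.
C1: derived state 'no' in Euryion and Glyptilis only — synapomorphy for {Euryion, Glyptilis}.
C2 (derived state 'yes') is shared by Aelops and Scleraria — a synapomorphy uniting that clade.
C3: derived state 'yes' in Euryion only — an autapomorphy, so it tells us nothing about relationships among taxa.
C4 (state 'no') occurs in Aelops and Glyptilis but conflicts with the nesting implied by the other characters — most parsimoniously interpreted as homoplasy.
C5: derived state 'yes' in Aelops only — an autapomorphy, so it tells us nothing about relationships among taxa.
C6 (derived state 'yes') is shared by all ingroup taxa — unites the whole ingroup.
Most parsimonious ingroup topology: ((Aelops,Scleraria),(Euryion,Glyptilis)).
Changes per character on this tree: C1: 1; C2: 1; C3: 1; C4: 2; C5: 1; C6: 1.
Total = 7.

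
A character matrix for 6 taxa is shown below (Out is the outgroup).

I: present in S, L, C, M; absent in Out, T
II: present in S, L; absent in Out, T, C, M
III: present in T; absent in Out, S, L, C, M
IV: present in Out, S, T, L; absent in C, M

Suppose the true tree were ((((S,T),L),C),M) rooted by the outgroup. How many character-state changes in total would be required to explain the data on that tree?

7

Map each character onto ((((S,T),L),C),M) (rooted by Out) and count the minimum state changes it requires (Fitch parsimony):
I: 2; II: 2; III: 1; IV: 2.
Total tree length = 7.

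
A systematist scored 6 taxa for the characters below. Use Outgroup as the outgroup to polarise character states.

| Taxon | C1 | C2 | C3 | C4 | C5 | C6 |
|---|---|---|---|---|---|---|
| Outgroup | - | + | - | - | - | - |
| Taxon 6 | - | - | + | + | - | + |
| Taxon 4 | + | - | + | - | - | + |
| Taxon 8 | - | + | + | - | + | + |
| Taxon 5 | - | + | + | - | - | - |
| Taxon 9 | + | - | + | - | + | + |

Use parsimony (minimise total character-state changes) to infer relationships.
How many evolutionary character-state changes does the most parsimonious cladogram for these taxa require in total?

7

Character polarity is set by the outgroup: the derived state is whichever differs from the outgroup's state, so for C2 the derived state is '-', and for the remaining characters it is '+'.
C1: derived state '+' in Taxon 4 and Taxon 9 only — synapomorphy for {Taxon 4, Taxon 9}.
Only Taxon 4, Taxon 6, and Taxon 9 show the derived state '-' for C2, supporting them as a clade.
All ingroup taxa share the derived state '+' for C3; it defines the ingroup but does not resolve relationships within it.
C4: derived state '+' in Taxon 6 only — an autapomorphy, so it tells us nothing about relationships among taxa.
C5 (state '+') occurs in Taxon 8 and Taxon 9 but conflicts with the nesting implied by the other characters — most parsimoniously interpreted as homoplasy.
C6 (derived state '+') is shared by Taxon 4, Taxon 6, Taxon 8, and Taxon 9 — a synapomorphy uniting that clade.
Most parsimonious ingroup topology: (((Taxon 6,(Taxon 4,Taxon 9)),Taxon 8),Taxon 5).
Changes per character on this tree: C1: 1; C2: 1; C3: 1; C4: 1; C5: 2; C6: 1.
Total = 7.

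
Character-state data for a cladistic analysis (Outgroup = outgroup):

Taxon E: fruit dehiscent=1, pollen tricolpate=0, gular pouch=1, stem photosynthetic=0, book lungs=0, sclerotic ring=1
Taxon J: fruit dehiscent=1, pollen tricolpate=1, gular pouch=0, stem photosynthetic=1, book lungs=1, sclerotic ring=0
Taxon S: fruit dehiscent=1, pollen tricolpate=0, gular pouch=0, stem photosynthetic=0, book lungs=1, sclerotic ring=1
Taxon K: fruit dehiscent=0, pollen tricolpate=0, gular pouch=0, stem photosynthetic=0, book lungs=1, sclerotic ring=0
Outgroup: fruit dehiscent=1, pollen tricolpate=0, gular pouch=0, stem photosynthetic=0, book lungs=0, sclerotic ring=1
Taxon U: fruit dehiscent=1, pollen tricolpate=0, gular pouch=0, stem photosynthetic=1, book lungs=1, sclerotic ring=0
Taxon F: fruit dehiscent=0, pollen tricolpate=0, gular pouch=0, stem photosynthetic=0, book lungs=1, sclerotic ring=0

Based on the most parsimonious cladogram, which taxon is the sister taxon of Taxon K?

Taxon F

Character polarity is set by the outgroup: the derived state is whichever differs from the outgroup's state, so for fruit dehiscent, sclerotic ring the derived state is '0', and for the remaining characters it is '1'.
fruit dehiscent (derived state '0') is shared by Taxon F and Taxon K — a synapomorphy uniting that clade.
pollen tricolpate (derived state '1') is unique to Taxon J (autapomorphy; uninformative for grouping).
gular pouch (derived state '1') is unique to Taxon E (autapomorphy; uninformative for grouping).
stem photosynthetic (derived state '1') is shared by Taxon J and Taxon U — a synapomorphy uniting that clade.
Only Taxon F, Taxon J, Taxon K, Taxon S, and Taxon U show the derived state '1' for book lungs, supporting them as a clade.
sclerotic ring: derived state '0' in Taxon F, Taxon J, Taxon K, and Taxon U only — synapomorphy for {Taxon F, Taxon J, Taxon K, Taxon U}.
Most parsimonious ingroup topology: ((((Taxon J,Taxon U),(Taxon F,Taxon K)),Taxon S),Taxon E).
Taxon K and Taxon F form a cherry on this tree, so they are sister taxa.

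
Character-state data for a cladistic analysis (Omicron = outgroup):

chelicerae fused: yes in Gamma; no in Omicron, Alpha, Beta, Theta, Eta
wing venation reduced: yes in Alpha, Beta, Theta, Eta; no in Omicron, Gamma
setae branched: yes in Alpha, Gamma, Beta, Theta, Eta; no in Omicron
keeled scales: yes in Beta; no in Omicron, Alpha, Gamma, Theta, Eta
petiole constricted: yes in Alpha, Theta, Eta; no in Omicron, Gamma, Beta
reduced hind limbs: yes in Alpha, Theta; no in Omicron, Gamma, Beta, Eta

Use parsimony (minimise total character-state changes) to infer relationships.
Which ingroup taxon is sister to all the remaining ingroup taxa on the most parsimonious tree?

The outgroup has state 'no' for every character, so 'yes' is the derived state throughout.
chelicerae fused: derived state 'yes' in Gamma only — an autapomorphy, so it tells us nothing about relationships among taxa.
Only Alpha, Beta, Eta, and Theta show the derived state 'yes' for wing venation reduced, supporting them as a clade.
setae branched (derived state 'yes') is shared by all ingroup taxa — unites the whole ingroup.
keeled scales (derived state 'yes') is unique to Beta (autapomorphy; uninformative for grouping).
Only Alpha, Eta, and Theta show the derived state 'yes' for petiole constricted, supporting them as a clade.
reduced hind limbs (derived state 'yes') is shared by Alpha and Theta — a synapomorphy uniting that clade.
Most parsimonious ingroup topology: ((((Alpha,Theta),Eta),Beta),Gamma).
Gamma is sister to the clade containing all other ingroup taxa, so it is the earliest-diverging (most basal) ingroup lineage.

Gamma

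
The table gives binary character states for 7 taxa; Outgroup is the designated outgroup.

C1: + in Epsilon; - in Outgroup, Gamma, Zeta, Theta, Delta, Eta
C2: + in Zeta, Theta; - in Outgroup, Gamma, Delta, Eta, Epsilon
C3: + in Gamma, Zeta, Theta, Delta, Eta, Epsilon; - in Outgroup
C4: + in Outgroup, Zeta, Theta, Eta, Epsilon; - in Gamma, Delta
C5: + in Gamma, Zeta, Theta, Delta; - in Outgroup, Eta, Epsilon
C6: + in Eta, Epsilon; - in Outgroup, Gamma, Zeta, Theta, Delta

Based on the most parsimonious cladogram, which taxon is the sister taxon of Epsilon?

Character polarity is set by the outgroup: the derived state is whichever differs from the outgroup's state, so for C4 the derived state is '-', and for the remaining characters it is '+'.
C1: derived state '+' in Epsilon only — an autapomorphy, so it tells us nothing about relationships among taxa.
C2 (derived state '+') is shared by Theta and Zeta — a synapomorphy uniting that clade.
All ingroup taxa share the derived state '+' for C3; it defines the ingroup but does not resolve relationships within it.
C4: derived state '-' in Delta and Gamma only — synapomorphy for {Delta, Gamma}.
C5 (derived state '+') is shared by Delta, Gamma, Theta, and Zeta — a synapomorphy uniting that clade.
C6 (derived state '+') is shared by Epsilon and Eta — a synapomorphy uniting that clade.
Most parsimonious ingroup topology: (((Gamma,Delta),(Zeta,Theta)),(Eta,Epsilon)).
Epsilon and Eta form a cherry on this tree, so they are sister taxa.

Eta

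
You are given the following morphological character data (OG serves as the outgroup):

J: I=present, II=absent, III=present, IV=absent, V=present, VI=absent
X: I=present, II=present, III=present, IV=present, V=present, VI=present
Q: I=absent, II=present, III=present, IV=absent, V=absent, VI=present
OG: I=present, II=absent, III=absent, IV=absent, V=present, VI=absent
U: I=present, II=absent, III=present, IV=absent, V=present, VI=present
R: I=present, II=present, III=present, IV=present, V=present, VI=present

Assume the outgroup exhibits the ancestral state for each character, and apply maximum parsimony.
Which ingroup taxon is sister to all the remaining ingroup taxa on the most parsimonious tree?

J

Character polarity is set by the outgroup: the derived state is whichever differs from the outgroup's state, so for I, V the derived state is 'absent', and for the remaining characters it is 'present'.
I (derived state 'absent') is unique to Q (autapomorphy; uninformative for grouping).
II (derived state 'present') is shared by Q, R, and X — a synapomorphy uniting that clade.
All ingroup taxa share the derived state 'present' for III; it defines the ingroup but does not resolve relationships within it.
IV: derived state 'present' in R and X only — synapomorphy for {R, X}.
V: derived state 'absent' in Q only — an autapomorphy, so it tells us nothing about relationships among taxa.
VI (derived state 'present') is shared by Q, R, U, and X — a synapomorphy uniting that clade.
Most parsimonious ingroup topology: ((((X,R),Q),U),J).
J is sister to the clade containing all other ingroup taxa, so it is the earliest-diverging (most basal) ingroup lineage.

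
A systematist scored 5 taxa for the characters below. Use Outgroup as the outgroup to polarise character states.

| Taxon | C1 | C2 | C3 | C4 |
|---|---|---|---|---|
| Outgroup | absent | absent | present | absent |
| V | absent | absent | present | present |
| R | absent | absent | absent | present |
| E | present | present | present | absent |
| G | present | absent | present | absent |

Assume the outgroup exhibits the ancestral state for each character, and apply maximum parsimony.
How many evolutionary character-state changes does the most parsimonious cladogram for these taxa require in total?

Character polarity is set by the outgroup: the derived state is whichever differs from the outgroup's state, so for C3 the derived state is 'absent', and for the remaining characters it is 'present'.
Only E and G show the derived state 'present' for C1, supporting them as a clade.
C2: derived state 'present' in E only — an autapomorphy, so it tells us nothing about relationships among taxa.
C3: derived state 'absent' in R only — an autapomorphy, so it tells us nothing about relationships among taxa.
C4: derived state 'present' in R and V only — synapomorphy for {R, V}.
Most parsimonious ingroup topology: ((V,R),(E,G)).
Changes per character on this tree: C1: 1; C2: 1; C3: 1; C4: 1.
Total = 4.

4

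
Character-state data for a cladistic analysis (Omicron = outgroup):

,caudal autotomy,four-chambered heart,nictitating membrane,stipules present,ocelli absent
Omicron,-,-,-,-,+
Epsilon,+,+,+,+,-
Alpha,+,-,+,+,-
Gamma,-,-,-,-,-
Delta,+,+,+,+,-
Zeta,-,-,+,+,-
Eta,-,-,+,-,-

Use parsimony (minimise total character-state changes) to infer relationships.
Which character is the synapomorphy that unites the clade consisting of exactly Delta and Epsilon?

four-chambered heart

Character polarity is set by the outgroup: the derived state is whichever differs from the outgroup's state, so for ocelli absent the derived state is '-', and for the remaining characters it is '+'.
caudal autotomy (derived state '+') is shared by Alpha, Delta, and Epsilon — a synapomorphy uniting that clade.
four-chambered heart: derived state '+' in Delta and Epsilon only — synapomorphy for {Delta, Epsilon}.
Only Alpha, Delta, Epsilon, Eta, and Zeta show the derived state '+' for nictitating membrane, supporting them as a clade.
stipules present: derived state '+' in Alpha, Delta, Epsilon, and Zeta only — synapomorphy for {Alpha, Delta, Epsilon, Zeta}.
ocelli absent (derived state '-') is shared by all ingroup taxa — unites the whole ingroup.
Most parsimonious ingroup topology: (((((Epsilon,Delta),Alpha),Zeta),Eta),Gamma).
The clade {Delta, Epsilon} is supported by four-chambered heart: its derived state '+' occurs in exactly those taxa and in no other taxon (including the outgroup).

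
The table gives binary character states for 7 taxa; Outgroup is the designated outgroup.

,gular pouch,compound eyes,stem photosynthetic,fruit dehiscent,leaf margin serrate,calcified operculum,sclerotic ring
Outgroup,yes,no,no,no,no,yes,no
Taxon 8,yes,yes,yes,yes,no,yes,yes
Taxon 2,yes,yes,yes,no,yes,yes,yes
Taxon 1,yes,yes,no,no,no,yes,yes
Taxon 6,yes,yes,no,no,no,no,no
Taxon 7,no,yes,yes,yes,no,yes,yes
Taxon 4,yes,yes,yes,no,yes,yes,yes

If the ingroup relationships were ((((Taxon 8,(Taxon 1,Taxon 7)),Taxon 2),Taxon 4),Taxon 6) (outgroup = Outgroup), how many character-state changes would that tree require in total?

10

Map each character onto ((((Taxon 8,(Taxon 1,Taxon 7)),Taxon 2),Taxon 4),Taxon 6) (rooted by Outgroup) and count the minimum state changes it requires (Fitch parsimony):
gular pouch: 1; compound eyes: 1; stem photosynthetic: 2; fruit dehiscent: 2; leaf margin serrate: 2; calcified operculum: 1; sclerotic ring: 1.
Total tree length = 10.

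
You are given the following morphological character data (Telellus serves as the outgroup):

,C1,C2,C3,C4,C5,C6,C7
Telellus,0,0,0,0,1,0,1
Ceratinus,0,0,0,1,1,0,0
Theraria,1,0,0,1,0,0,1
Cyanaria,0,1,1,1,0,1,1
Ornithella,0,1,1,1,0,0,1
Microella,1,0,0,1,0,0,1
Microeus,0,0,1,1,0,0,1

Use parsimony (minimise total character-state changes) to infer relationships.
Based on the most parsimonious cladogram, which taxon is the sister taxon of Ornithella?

Cyanaria

Character polarity is set by the outgroup: the derived state is whichever differs from the outgroup's state, so for C5, C7 the derived state is '0', and for the remaining characters it is '1'.
C1: derived state '1' in Microella and Theraria only — synapomorphy for {Microella, Theraria}.
C2: derived state '1' in Cyanaria and Ornithella only — synapomorphy for {Cyanaria, Ornithella}.
C3 (derived state '1') is shared by Cyanaria, Microeus, and Ornithella — a synapomorphy uniting that clade.
C4 (derived state '1') is shared by all ingroup taxa — unites the whole ingroup.
C5 (derived state '0') is shared by Cyanaria, Microella, Microeus, Ornithella, and Theraria — a synapomorphy uniting that clade.
C6: derived state '1' in Cyanaria only — an autapomorphy, so it tells us nothing about relationships among taxa.
C7: derived state '0' in Ceratinus only — an autapomorphy, so it tells us nothing about relationships among taxa.
Most parsimonious ingroup topology: (Ceratinus,((Theraria,Microella),((Cyanaria,Ornithella),Microeus))).
Ornithella and Cyanaria form a cherry on this tree, so they are sister taxa.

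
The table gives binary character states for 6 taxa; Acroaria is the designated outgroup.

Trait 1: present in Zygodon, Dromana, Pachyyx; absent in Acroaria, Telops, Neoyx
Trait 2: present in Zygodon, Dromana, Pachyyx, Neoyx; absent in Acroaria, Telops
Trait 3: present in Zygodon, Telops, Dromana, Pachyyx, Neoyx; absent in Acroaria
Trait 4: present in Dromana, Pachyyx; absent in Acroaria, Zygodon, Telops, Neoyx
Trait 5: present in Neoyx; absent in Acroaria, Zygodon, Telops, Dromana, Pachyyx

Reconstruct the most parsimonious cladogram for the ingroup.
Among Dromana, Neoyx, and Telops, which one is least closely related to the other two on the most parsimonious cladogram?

Telops

The outgroup has state 'absent' for every character, so 'present' is the derived state throughout.
Trait 1: derived state 'present' in Dromana, Pachyyx, and Zygodon only — synapomorphy for {Dromana, Pachyyx, Zygodon}.
Trait 2: derived state 'present' in Dromana, Neoyx, Pachyyx, and Zygodon only — synapomorphy for {Dromana, Neoyx, Pachyyx, Zygodon}.
All ingroup taxa share the derived state 'present' for Trait 3; it defines the ingroup but does not resolve relationships within it.
Trait 4 (derived state 'present') is shared by Dromana and Pachyyx — a synapomorphy uniting that clade.
Trait 5: derived state 'present' in Neoyx only — an autapomorphy, so it tells us nothing about relationships among taxa.
Most parsimonious ingroup topology: (((Zygodon,(Dromana,Pachyyx)),Neoyx),Telops).
Neoyx and Dromana share a more recent common ancestor with each other than either does with Telops, so Telops is the least closely related of the three.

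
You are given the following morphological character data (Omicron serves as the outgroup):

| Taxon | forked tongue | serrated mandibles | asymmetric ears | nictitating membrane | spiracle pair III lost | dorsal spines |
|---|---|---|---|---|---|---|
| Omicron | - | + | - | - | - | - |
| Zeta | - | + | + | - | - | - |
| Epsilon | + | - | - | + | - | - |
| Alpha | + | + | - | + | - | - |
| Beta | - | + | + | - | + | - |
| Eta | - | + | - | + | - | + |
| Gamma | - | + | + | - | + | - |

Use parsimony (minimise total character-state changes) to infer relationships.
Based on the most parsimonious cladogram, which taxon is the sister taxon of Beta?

Character polarity is set by the outgroup: the derived state is whichever differs from the outgroup's state, so for serrated mandibles the derived state is '-', and for the remaining characters it is '+'.
forked tongue: derived state '+' in Alpha and Epsilon only — synapomorphy for {Alpha, Epsilon}.
serrated mandibles (derived state '-') is unique to Epsilon (autapomorphy; uninformative for grouping).
asymmetric ears: derived state '+' in Beta, Gamma, and Zeta only — synapomorphy for {Beta, Gamma, Zeta}.
nictitating membrane (derived state '+') is shared by Alpha, Epsilon, and Eta — a synapomorphy uniting that clade.
spiracle pair III lost: derived state '+' in Beta and Gamma only — synapomorphy for {Beta, Gamma}.
dorsal spines (derived state '+') is unique to Eta (autapomorphy; uninformative for grouping).
Most parsimonious ingroup topology: ((Zeta,(Beta,Gamma)),((Epsilon,Alpha),Eta)).
Beta and Gamma form a cherry on this tree, so they are sister taxa.

Gamma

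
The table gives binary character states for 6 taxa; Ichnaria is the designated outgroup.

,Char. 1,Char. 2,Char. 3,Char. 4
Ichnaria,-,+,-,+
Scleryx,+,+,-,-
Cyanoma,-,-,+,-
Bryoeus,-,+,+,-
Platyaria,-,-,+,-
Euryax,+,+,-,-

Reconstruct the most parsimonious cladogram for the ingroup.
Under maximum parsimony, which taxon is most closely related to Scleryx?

Euryax

Character polarity is set by the outgroup: the derived state is whichever differs from the outgroup's state, so for Char. 2, Char. 4 the derived state is '-', and for the remaining characters it is '+'.
Char. 1 (derived state '+') is shared by Euryax and Scleryx — a synapomorphy uniting that clade.
Only Cyanoma and Platyaria show the derived state '-' for Char. 2, supporting them as a clade.
Only Bryoeus, Cyanoma, and Platyaria show the derived state '+' for Char. 3, supporting them as a clade.
Char. 4 (derived state '-') is shared by all ingroup taxa — unites the whole ingroup.
Most parsimonious ingroup topology: ((Euryax,Scleryx),((Cyanoma,Platyaria),Bryoeus)).
Scleryx and Euryax form a cherry on this tree, so they are sister taxa.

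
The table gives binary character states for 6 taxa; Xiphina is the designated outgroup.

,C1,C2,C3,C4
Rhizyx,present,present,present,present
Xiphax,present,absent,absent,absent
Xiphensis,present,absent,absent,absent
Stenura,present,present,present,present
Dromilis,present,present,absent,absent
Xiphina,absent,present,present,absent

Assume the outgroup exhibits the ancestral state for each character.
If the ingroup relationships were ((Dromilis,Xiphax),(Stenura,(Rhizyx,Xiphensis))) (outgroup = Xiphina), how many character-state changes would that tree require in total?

7

Map each character onto ((Dromilis,Xiphax),(Stenura,(Rhizyx,Xiphensis))) (rooted by Xiphina) and count the minimum state changes it requires (Fitch parsimony):
C1: 1; C2: 2; C3: 2; C4: 2.
Total tree length = 7.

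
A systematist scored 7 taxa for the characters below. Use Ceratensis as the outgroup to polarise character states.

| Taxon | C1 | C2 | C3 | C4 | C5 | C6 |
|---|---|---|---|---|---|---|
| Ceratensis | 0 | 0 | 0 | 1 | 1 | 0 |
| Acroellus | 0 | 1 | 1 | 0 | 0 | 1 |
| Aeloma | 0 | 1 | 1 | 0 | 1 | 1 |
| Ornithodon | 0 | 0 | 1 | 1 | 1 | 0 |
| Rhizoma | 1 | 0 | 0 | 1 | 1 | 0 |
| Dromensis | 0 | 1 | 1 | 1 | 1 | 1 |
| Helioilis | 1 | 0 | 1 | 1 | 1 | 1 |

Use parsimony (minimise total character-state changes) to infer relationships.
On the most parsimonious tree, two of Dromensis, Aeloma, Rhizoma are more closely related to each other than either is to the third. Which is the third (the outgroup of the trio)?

Character polarity is set by the outgroup: the derived state is whichever differs from the outgroup's state, so for C4, C5 the derived state is '0', and for the remaining characters it is '1'.
C1 groups Helioilis and Rhizoma, which is incompatible with the clades supported by the remaining characters; treating it as convergent (homoplasy) costs fewer steps than any alternative tree.
Only Acroellus, Aeloma, and Dromensis show the derived state '1' for C2, supporting them as a clade.
Only Acroellus, Aeloma, Dromensis, Helioilis, and Ornithodon show the derived state '1' for C3, supporting them as a clade.
C4: derived state '0' in Acroellus and Aeloma only — synapomorphy for {Acroellus, Aeloma}.
C5: derived state '0' in Acroellus only — an autapomorphy, so it tells us nothing about relationships among taxa.
C6 (derived state '1') is shared by Acroellus, Aeloma, Dromensis, and Helioilis — a synapomorphy uniting that clade.
Most parsimonious ingroup topology: (((((Acroellus,Aeloma),Dromensis),Helioilis),Ornithodon),Rhizoma).
Aeloma and Dromensis share a more recent common ancestor with each other than either does with Rhizoma, so Rhizoma is the least closely related of the three.

Rhizoma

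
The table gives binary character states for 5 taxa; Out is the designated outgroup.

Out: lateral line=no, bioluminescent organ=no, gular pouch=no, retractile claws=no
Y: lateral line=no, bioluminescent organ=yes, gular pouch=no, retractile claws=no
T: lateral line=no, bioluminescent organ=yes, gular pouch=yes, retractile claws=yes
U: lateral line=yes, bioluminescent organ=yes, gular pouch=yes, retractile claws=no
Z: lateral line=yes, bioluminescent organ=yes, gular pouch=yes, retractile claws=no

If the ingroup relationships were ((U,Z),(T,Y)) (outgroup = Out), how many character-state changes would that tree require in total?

Map each character onto ((U,Z),(T,Y)) (rooted by Out) and count the minimum state changes it requires (Fitch parsimony):
lateral line: 1; bioluminescent organ: 1; gular pouch: 2; retractile claws: 1.
Total tree length = 5.

5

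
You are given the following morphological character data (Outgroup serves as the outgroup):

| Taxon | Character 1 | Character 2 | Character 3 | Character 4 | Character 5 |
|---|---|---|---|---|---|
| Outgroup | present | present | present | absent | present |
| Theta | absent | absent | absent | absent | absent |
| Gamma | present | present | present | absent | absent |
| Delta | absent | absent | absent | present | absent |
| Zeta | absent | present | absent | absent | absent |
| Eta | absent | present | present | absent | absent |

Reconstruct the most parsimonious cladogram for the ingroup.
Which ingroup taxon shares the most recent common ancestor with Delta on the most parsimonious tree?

Character polarity is set by the outgroup: the derived state is whichever differs from the outgroup's state, so for Character 1, Character 2, Character 3, Character 5 the derived state is 'absent', and for the remaining characters it is 'present'.
Character 1 (derived state 'absent') is shared by Delta, Eta, Theta, and Zeta — a synapomorphy uniting that clade.
Character 2 (derived state 'absent') is shared by Delta and Theta — a synapomorphy uniting that clade.
Only Delta, Theta, and Zeta show the derived state 'absent' for Character 3, supporting them as a clade.
Character 4 (derived state 'present') is unique to Delta (autapomorphy; uninformative for grouping).
Character 5 (derived state 'absent') is shared by all ingroup taxa — unites the whole ingroup.
Most parsimonious ingroup topology: ((((Theta,Delta),Zeta),Eta),Gamma).
Delta and Theta form a cherry on this tree, so they are sister taxa.

Theta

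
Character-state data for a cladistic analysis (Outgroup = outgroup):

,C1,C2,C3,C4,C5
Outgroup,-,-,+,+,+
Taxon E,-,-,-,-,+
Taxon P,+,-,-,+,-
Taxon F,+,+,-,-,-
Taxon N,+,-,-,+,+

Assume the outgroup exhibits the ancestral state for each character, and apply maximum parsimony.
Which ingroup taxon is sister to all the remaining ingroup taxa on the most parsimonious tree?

Character polarity is set by the outgroup: the derived state is whichever differs from the outgroup's state, so for C3, C4, C5 the derived state is '-', and for the remaining characters it is '+'.
C1: derived state '+' in Taxon F, Taxon N, and Taxon P only — synapomorphy for {Taxon F, Taxon N, Taxon P}.
C2: derived state '+' in Taxon F only — an autapomorphy, so it tells us nothing about relationships among taxa.
All ingroup taxa share the derived state '-' for C3; it defines the ingroup but does not resolve relationships within it.
C4 groups Taxon E and Taxon F, which is incompatible with the clades supported by the remaining characters; treating it as convergent (homoplasy) costs fewer steps than any alternative tree.
Only Taxon F and Taxon P show the derived state '-' for C5, supporting them as a clade.
Most parsimonious ingroup topology: (Taxon E,((Taxon P,Taxon F),Taxon N)).
Taxon E is sister to the clade containing all other ingroup taxa, so it is the earliest-diverging (most basal) ingroup lineage.

Taxon E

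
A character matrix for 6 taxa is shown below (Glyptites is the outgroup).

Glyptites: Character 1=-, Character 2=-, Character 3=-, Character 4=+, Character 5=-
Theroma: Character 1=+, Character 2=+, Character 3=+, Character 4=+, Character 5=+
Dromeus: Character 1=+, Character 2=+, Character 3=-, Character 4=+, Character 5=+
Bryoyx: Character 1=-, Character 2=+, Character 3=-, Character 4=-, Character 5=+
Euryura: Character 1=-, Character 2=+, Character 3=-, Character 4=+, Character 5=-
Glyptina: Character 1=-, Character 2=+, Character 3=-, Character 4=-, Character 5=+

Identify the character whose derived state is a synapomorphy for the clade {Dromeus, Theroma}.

Character polarity is set by the outgroup: the derived state is whichever differs from the outgroup's state, so for Character 4 the derived state is '-', and for the remaining characters it is '+'.
Character 1 (derived state '+') is shared by Dromeus and Theroma — a synapomorphy uniting that clade.
Character 2 (derived state '+') is shared by all ingroup taxa — unites the whole ingroup.
Character 3 (derived state '+') is unique to Theroma (autapomorphy; uninformative for grouping).
Only Bryoyx and Glyptina show the derived state '-' for Character 4, supporting them as a clade.
Character 5 (derived state '+') is shared by Bryoyx, Dromeus, Glyptina, and Theroma — a synapomorphy uniting that clade.
Most parsimonious ingroup topology: (((Theroma,Dromeus),(Bryoyx,Glyptina)),Euryura).
The clade {Dromeus, Theroma} is supported by Character 1: its derived state '+' occurs in exactly those taxa and in no other taxon (including the outgroup).

Character 1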